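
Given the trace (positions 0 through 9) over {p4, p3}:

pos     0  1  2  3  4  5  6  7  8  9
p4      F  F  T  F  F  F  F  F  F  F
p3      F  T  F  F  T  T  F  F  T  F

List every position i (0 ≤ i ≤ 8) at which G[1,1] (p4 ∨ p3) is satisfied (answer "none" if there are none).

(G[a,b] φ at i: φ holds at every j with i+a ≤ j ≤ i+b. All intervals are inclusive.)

0, 1, 3, 4, 7

Evaluate at each i in [0,8]:
  i=0: ✓ (all of [1,1])
  i=1: ✓ (all of [2,2])
  i=2: ✗ (fails at j=3)
  i=3: ✓ (all of [4,4])
  i=4: ✓ (all of [5,5])
  i=5: ✗ (fails at j=6)
  i=6: ✗ (fails at j=7)
  i=7: ✓ (all of [8,8])
  i=8: ✗ (fails at j=9)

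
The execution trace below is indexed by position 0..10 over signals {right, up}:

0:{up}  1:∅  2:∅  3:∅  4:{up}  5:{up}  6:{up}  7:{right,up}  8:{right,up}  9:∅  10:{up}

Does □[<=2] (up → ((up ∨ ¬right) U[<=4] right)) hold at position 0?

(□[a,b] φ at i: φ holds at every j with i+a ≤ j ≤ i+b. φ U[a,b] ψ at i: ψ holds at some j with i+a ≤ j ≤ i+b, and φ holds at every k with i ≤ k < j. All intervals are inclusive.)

Check (up → ((up ∨ ¬right) U[<=4] right)) at every j in [0,2]:
  j=0: antecedent true; consequent fails → ✗
  j=1: antecedent false → ✓
  j=2: antecedent false → ✓
Fails at j=0 → formula fails.

No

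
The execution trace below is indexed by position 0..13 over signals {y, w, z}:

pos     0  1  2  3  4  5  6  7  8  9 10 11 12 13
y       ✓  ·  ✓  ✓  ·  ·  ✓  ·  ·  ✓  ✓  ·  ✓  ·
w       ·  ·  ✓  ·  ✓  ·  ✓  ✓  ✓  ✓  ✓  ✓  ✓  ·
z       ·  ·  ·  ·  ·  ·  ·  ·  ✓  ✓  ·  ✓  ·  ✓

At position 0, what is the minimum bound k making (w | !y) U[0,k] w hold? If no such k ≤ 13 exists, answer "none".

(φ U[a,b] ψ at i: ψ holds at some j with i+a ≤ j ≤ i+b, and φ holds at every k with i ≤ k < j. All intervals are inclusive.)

Need earliest j ≥ 0 with w, and (w | !y) at every k in [0,j-1].
  j=0: rhs fails.
  j=1: rhs fails.
  j=2: rhs holds but lhs fails at k=0.
  j=3: rhs fails.
  j=4: rhs holds but lhs fails at k=0.
  j=5: rhs fails.
  j=6: rhs holds but lhs fails at k=0.
  j=7: rhs holds but lhs fails at k=0.
  j=8: rhs holds but lhs fails at k=0.
  j=9: rhs holds but lhs fails at k=0.
  j=10: rhs holds but lhs fails at k=0.
  j=11: rhs holds but lhs fails at k=0.
  j=12: rhs holds but lhs fails at k=0.
  j=13: rhs fails.
No witness within the range → none.

none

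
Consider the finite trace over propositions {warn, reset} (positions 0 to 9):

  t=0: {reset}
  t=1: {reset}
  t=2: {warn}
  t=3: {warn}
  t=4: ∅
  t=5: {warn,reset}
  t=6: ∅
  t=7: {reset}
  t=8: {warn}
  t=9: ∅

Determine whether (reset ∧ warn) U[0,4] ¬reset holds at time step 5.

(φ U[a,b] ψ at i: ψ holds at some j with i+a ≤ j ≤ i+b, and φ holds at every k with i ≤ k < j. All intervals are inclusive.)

Need some j in [5,9] with ¬reset, and (reset ∧ warn) at every k in [5,j-1].
  j=5: ¬reset false.
  j=6: ¬reset holds; (reset ∧ warn) holds at every k in [5,5] → satisfied.

True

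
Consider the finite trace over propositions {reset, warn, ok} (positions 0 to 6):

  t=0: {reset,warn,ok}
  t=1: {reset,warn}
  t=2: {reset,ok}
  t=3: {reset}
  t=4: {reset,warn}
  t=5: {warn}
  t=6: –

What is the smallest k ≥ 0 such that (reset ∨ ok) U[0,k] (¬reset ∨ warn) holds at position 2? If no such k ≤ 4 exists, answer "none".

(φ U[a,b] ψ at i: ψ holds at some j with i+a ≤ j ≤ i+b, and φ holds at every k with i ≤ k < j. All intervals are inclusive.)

2

Need earliest j ≥ 2 with (¬reset ∨ warn), and (reset ∨ ok) at every k in [2,j-1].
  j=2: rhs fails.
  j=3: rhs fails.
  j=4: rhs holds; lhs holds on [2,3]. k = 2.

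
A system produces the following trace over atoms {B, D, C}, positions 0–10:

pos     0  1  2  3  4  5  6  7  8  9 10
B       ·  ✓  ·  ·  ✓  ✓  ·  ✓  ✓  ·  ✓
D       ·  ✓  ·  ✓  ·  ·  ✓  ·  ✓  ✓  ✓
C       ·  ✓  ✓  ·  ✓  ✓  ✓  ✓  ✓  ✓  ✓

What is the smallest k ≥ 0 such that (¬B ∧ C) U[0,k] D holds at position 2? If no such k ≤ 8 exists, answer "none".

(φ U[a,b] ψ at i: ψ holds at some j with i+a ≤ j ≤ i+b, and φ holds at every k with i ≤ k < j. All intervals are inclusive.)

1

Need earliest j ≥ 2 with D, and (¬B ∧ C) at every k in [2,j-1].
  j=2: rhs fails.
  j=3: rhs holds; lhs holds on [2,2]. k = 1.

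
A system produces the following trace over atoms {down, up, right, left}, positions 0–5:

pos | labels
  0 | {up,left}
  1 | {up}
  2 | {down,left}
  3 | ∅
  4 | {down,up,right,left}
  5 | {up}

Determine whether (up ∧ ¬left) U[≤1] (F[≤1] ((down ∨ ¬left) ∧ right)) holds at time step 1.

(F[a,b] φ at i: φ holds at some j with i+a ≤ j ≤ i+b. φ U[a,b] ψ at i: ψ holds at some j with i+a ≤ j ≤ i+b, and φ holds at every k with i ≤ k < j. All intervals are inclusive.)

Need some j in [1,2] with F[≤1] ((down ∨ ¬left) ∧ right), and (up ∧ ¬left) at every k in [1,j-1].
  j=1: F[≤1] ((down ∨ ¬left) ∧ right) — fails (none in [1,2]).
  j=2: F[≤1] ((down ∨ ¬left) ∧ right) — fails (none in [2,3]).
No j in the window works → until fails.

Does not hold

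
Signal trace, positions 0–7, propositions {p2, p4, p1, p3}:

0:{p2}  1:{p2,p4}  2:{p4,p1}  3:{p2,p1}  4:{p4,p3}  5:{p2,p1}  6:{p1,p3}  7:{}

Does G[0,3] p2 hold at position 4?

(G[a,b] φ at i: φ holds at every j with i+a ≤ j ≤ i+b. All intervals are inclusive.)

Check p2 at every j in [4,7]:
  j=4: false
  j=5: true
  j=6: false
  j=7: false
Fails at j=4 → formula fails.

False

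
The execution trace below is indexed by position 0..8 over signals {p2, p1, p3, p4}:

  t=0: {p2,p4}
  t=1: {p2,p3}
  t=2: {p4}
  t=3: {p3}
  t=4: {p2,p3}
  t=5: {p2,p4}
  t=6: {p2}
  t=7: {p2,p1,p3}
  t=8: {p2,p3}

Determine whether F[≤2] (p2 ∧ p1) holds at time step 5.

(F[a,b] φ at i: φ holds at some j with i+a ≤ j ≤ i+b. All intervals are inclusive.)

Yes

Check (p2 ∧ p1) at each j in [5,7]:
  j=5: false
  j=6: false
  j=7: true
Found at j=7 → formula holds.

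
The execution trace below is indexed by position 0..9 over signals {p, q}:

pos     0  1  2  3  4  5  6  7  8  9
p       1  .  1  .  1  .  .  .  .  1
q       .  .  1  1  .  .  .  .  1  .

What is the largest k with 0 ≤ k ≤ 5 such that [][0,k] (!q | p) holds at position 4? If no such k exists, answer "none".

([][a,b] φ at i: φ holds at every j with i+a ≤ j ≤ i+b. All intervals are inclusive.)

(!q | p) must hold from j=4 onward; find where it first fails.
  j=4: holds
  j=5: holds
  j=6: holds
  j=7: holds
  j=8: fails
Holds on [4,7], so largest k = 3.

3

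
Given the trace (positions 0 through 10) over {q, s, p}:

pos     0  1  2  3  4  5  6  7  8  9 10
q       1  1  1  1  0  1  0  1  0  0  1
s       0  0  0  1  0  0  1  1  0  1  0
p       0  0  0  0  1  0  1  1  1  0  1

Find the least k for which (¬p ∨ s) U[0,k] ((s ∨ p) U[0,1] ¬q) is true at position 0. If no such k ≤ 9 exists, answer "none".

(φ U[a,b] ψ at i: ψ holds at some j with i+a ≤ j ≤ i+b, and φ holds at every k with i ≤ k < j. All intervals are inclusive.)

Need earliest j ≥ 0 with ((s ∨ p) U[0,1] ¬q), and (¬p ∨ s) at every k in [0,j-1].
  j=0: rhs fails.
  j=1: rhs fails.
  j=2: rhs fails.
  j=3: rhs holds; lhs holds on [0,2]. k = 3.

3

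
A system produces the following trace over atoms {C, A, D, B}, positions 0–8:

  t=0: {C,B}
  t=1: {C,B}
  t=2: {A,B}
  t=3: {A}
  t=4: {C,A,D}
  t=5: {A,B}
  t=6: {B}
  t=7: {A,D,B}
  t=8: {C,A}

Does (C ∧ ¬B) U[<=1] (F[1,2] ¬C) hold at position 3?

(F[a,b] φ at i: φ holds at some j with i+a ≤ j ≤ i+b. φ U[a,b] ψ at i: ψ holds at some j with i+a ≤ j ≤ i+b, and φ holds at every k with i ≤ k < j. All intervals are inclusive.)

Yes

Need some j in [3,4] with F[1,2] ¬C, and (C ∧ ¬B) at every k in [3,j-1].
  j=3: F[1,2] ¬C holds; no prefix to check → satisfied.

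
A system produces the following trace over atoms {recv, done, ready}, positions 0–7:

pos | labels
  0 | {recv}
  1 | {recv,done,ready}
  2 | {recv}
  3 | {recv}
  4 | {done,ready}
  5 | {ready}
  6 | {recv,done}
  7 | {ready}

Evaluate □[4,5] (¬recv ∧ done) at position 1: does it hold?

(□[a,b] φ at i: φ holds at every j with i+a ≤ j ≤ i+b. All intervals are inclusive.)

Check (¬recv ∧ done) at every j in [5,6]:
  j=5: false
  j=6: false
Fails at j=5 → formula fails.

No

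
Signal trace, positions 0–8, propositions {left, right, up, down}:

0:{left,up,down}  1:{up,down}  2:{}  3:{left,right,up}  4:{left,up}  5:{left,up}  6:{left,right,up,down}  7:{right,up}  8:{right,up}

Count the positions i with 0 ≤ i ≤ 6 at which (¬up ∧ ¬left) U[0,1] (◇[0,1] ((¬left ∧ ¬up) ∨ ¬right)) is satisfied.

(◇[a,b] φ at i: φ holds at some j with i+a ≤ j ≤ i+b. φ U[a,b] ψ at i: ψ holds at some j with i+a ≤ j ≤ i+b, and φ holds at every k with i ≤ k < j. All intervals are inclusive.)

Evaluate at each i in [0,6]:
  i=0: ✓ (rhs at j=0)
  i=1: ✓ (rhs at j=1)
  i=2: ✓ (rhs at j=2)
  i=3: ✓ (rhs at j=3)
  i=4: ✓ (rhs at j=4)
  i=5: ✓ (rhs at j=5)
  i=6: ✗ (no rhs in [6,7])
Positions where it holds: {0, 1, 2, 3, 4, 5} → 6.

6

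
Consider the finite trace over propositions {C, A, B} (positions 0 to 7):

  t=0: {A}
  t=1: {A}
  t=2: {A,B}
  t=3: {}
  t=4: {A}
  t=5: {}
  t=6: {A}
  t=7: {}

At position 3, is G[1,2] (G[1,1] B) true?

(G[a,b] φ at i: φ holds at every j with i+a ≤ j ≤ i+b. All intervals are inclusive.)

No

Check G[1,1] B at every j in [4,5]:
  j=4: fails at 5
  j=5: fails at 6
Fails at j=4 → formula fails.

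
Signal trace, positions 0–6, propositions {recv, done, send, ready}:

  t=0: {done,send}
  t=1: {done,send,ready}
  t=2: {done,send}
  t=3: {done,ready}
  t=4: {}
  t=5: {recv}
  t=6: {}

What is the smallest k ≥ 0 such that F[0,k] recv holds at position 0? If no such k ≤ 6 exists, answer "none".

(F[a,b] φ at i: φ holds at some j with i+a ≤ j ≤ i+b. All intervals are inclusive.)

Scan j = 0,1,… for recv:
  j=0: fails
  j=1: fails
  j=2: fails
  j=3: fails
  j=4: fails
  j=5: holds
First hit at j=5, so smallest k = 5-0 = 5.

5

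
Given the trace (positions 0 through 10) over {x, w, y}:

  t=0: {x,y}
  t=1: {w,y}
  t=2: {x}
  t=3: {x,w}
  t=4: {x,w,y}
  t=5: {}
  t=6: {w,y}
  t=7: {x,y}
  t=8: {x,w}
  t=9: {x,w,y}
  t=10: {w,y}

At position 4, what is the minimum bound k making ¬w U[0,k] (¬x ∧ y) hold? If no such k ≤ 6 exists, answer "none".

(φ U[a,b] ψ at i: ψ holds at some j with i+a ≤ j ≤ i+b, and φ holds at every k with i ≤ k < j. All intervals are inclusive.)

Need earliest j ≥ 4 with (¬x ∧ y), and ¬w at every k in [4,j-1].
  j=4: rhs fails.
  j=5: rhs fails.
  j=6: rhs holds but lhs fails at k=4.
  j=7: rhs fails.
  j=8: rhs fails.
  j=9: rhs fails.
  j=10: rhs holds but lhs fails at k=4.
No witness within the range → none.

none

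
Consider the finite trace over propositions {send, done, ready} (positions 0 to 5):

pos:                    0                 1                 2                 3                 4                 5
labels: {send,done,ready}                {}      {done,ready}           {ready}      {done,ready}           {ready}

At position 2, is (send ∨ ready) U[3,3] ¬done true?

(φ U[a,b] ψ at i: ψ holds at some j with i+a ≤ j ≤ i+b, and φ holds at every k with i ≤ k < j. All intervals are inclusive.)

Need some j in [5,5] with ¬done, and (send ∨ ready) at every k in [2,j-1].
  j=5: ¬done holds; (send ∨ ready) holds at every k in [2,4] → satisfied.

Yes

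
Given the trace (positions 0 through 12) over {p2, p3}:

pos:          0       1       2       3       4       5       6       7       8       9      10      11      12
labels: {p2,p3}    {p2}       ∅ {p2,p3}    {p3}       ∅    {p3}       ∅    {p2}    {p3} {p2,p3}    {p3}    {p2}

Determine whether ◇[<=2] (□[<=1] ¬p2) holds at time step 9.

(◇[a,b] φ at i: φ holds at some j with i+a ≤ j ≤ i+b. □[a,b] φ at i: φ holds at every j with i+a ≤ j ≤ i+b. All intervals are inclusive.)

No

Check □[<=1] ¬p2 at each j in [9,11]:
  j=9: fails at 10
  j=10: fails at 10
  j=11: fails at 12
No position in the window satisfies it → formula fails.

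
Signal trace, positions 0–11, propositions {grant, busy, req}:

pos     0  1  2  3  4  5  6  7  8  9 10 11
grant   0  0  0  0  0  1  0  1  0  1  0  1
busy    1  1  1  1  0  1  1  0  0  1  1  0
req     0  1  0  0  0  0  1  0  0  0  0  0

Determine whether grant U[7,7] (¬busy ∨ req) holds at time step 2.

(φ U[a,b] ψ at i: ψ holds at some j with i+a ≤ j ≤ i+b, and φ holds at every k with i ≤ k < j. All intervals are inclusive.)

Need some j in [9,9] with (¬busy ∨ req), and grant at every k in [2,j-1].
  j=9: (¬busy ∨ req) false.
No j in the window works → until fails.

No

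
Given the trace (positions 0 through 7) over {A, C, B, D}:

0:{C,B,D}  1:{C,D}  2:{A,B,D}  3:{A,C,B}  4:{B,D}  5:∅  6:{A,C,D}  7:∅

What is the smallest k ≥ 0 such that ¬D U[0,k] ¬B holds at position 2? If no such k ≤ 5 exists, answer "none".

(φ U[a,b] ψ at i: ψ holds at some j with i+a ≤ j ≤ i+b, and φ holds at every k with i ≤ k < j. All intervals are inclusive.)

Need earliest j ≥ 2 with ¬B, and ¬D at every k in [2,j-1].
  j=2: rhs fails.
  j=3: rhs fails.
  j=4: rhs fails.
  j=5: rhs holds but lhs fails at k=2.
  j=6: rhs holds but lhs fails at k=2.
  j=7: rhs holds but lhs fails at k=2.
No witness within the range → none.

none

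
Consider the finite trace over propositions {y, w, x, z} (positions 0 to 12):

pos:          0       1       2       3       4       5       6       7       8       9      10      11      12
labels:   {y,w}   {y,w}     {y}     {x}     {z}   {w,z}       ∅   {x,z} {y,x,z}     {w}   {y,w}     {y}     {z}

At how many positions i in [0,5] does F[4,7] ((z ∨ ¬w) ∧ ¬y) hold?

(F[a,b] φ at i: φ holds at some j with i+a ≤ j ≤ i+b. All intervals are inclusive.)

5

Evaluate at each i in [0,5]:
  i=0: ✓ (witness j=4)
  i=1: ✓ (witness j=5)
  i=2: ✓ (witness j=6)
  i=3: ✓ (witness j=7)
  i=4: ✗ (none in [8,11])
  i=5: ✓ (witness j=12)
Positions where it holds: {0, 1, 2, 3, 5} → 5.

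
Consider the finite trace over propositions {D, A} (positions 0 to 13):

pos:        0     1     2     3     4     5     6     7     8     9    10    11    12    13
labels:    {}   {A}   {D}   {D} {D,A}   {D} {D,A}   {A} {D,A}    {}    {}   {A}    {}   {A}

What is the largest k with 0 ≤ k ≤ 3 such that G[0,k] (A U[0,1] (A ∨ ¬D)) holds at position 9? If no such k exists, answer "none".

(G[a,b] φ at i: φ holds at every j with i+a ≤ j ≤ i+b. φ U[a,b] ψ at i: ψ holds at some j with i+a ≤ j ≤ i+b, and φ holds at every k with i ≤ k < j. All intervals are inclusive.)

3

(A U[0,1] (A ∨ ¬D)) must hold from j=9 onward; find where it first fails.
  j=9: holds
  j=10: holds
  j=11: holds
  j=12: holds
Holds through j=12; largest k = 3.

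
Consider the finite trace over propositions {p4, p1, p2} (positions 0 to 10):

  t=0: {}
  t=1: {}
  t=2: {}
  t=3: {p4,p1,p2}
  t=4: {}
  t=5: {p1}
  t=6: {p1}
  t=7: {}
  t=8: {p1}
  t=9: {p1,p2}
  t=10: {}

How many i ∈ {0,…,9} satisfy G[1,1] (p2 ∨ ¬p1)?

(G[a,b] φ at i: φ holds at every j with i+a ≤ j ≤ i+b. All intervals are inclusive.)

7

Evaluate at each i in [0,9]:
  i=0: ✓ (all of [1,1])
  i=1: ✓ (all of [2,2])
  i=2: ✓ (all of [3,3])
  i=3: ✓ (all of [4,4])
  i=4: ✗ (fails at j=5)
  i=5: ✗ (fails at j=6)
  i=6: ✓ (all of [7,7])
  i=7: ✗ (fails at j=8)
  i=8: ✓ (all of [9,9])
  i=9: ✓ (all of [10,10])
Positions where it holds: {0, 1, 2, 3, 6, 8, 9} → 7.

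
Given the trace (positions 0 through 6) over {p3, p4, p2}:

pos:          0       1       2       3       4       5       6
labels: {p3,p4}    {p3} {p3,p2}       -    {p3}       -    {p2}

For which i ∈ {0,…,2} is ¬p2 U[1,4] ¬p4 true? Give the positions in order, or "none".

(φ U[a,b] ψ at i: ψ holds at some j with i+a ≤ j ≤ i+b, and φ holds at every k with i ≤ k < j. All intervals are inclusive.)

0, 1

Evaluate at each i in [0,2]:
  i=0: ✓ (rhs at j=1; lhs holds on [0,0])
  i=1: ✓ (rhs at j=2; lhs holds on [1,1])
  i=2: ✗ (lhs fails at k=2 before rhs at j=3)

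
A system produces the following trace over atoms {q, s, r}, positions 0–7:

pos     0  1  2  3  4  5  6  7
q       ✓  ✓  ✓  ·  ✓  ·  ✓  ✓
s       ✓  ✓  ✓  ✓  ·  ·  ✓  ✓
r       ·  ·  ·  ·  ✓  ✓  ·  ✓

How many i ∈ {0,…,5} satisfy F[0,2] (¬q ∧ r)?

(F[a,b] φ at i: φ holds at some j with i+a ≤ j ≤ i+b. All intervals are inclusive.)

3

Evaluate at each i in [0,5]:
  i=0: ✗ (none in [0,2])
  i=1: ✗ (none in [1,3])
  i=2: ✗ (none in [2,4])
  i=3: ✓ (witness j=5)
  i=4: ✓ (witness j=5)
  i=5: ✓ (witness j=5)
Positions where it holds: {3, 4, 5} → 3.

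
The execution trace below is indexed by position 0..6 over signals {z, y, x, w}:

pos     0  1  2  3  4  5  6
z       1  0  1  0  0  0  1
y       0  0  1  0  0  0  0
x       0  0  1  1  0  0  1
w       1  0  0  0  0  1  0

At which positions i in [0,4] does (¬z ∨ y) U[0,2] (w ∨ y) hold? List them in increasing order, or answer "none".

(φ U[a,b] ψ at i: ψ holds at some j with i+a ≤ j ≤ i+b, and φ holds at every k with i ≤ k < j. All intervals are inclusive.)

Evaluate at each i in [0,4]:
  i=0: ✓ (rhs at j=0)
  i=1: ✓ (rhs at j=2; lhs holds on [1,1])
  i=2: ✓ (rhs at j=2)
  i=3: ✓ (rhs at j=5; lhs holds on [3,4])
  i=4: ✓ (rhs at j=5; lhs holds on [4,4])

0, 1, 2, 3, 4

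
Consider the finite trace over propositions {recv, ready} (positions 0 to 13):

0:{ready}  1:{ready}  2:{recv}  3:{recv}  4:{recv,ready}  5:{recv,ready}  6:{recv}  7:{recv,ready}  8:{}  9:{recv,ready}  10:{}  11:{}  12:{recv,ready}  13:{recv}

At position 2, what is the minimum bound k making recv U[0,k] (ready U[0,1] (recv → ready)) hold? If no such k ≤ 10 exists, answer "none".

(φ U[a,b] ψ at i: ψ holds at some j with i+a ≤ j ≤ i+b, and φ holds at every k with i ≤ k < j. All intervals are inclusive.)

2

Need earliest j ≥ 2 with (ready U[0,1] (recv → ready)), and recv at every k in [2,j-1].
  j=2: rhs fails.
  j=3: rhs fails.
  j=4: rhs holds; lhs holds on [2,3]. k = 2.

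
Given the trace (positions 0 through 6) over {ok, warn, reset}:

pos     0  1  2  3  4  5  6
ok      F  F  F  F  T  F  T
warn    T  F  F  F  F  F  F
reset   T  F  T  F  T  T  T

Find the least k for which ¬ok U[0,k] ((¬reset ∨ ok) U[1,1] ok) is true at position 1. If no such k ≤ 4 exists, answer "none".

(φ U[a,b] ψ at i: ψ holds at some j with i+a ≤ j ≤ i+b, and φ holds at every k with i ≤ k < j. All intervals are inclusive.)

2

Need earliest j ≥ 1 with ((¬reset ∨ ok) U[1,1] ok), and ¬ok at every k in [1,j-1].
  j=1: rhs fails.
  j=2: rhs fails.
  j=3: rhs holds; lhs holds on [1,2]. k = 2.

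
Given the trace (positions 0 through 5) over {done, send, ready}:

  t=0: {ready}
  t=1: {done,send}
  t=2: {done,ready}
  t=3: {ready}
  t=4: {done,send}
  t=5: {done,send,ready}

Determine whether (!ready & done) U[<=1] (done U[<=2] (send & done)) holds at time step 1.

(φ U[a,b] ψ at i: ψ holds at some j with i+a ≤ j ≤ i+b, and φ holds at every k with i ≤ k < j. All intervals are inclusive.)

Need some j in [1,2] with (done U[<=2] (send & done)), and (!ready & done) at every k in [1,j-1].
  j=1: (done U[<=2] (send & done)) holds; no prefix to check → satisfied.

True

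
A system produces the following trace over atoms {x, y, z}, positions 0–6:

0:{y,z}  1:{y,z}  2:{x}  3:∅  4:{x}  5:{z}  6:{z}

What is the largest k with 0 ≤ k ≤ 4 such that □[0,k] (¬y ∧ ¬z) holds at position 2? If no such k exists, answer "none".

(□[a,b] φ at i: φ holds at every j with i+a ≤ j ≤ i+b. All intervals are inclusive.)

2

(¬y ∧ ¬z) must hold from j=2 onward; find where it first fails.
  j=2: holds
  j=3: holds
  j=4: holds
  j=5: fails
Holds on [2,4], so largest k = 2.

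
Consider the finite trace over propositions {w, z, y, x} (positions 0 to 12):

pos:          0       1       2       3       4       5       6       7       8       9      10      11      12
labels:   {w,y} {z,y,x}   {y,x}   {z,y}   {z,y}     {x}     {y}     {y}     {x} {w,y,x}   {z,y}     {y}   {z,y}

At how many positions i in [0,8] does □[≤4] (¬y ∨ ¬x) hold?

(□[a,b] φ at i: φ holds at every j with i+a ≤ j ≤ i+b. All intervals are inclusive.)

Evaluate at each i in [0,8]:
  i=0: ✗ (fails at j=1)
  i=1: ✗ (fails at j=1)
  i=2: ✗ (fails at j=2)
  i=3: ✓ (all of [3,7])
  i=4: ✓ (all of [4,8])
  i=5: ✗ (fails at j=9)
  i=6: ✗ (fails at j=9)
  i=7: ✗ (fails at j=9)
  i=8: ✗ (fails at j=9)
Positions where it holds: {3, 4} → 2.

2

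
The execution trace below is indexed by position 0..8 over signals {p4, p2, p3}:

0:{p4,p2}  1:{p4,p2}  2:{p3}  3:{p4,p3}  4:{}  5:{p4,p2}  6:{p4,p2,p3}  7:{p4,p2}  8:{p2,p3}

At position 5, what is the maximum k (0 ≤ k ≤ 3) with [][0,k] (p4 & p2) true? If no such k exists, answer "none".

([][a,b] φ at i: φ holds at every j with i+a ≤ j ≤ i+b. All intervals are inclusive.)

(p4 & p2) must hold from j=5 onward; find where it first fails.
  j=5: holds
  j=6: holds
  j=7: holds
  j=8: fails
Holds on [5,7], so largest k = 2.

2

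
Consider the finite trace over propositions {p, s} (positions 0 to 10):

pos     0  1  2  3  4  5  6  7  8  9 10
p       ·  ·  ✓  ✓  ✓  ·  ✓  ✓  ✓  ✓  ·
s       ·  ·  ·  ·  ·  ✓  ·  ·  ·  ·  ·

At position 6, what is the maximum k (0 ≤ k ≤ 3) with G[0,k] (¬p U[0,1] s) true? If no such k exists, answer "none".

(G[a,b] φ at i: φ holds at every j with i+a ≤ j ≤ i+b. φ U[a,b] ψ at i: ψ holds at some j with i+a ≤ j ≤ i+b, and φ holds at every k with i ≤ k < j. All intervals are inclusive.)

(¬p U[0,1] s) must hold from j=6 onward; find where it first fails.
  j=6: fails → no k works.

none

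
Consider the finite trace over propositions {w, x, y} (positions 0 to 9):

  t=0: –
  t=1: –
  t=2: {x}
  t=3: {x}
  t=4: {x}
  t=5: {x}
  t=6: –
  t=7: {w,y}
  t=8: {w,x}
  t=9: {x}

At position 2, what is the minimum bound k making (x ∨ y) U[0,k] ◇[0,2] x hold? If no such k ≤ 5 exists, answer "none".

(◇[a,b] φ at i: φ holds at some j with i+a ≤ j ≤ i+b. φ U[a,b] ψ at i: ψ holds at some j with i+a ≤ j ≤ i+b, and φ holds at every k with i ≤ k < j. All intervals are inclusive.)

Need earliest j ≥ 2 with ◇[0,2] x, and (x ∨ y) at every k in [2,j-1].
  j=2: rhs holds (empty prefix). k = 0.

0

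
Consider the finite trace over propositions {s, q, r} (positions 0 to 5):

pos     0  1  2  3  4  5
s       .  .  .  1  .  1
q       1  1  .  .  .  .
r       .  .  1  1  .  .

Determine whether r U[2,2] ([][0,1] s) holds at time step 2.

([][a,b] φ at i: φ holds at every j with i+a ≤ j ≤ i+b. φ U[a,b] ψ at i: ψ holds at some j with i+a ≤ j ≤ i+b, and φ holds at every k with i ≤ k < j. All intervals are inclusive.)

Need some j in [4,4] with [][0,1] s, and r at every k in [2,j-1].
  j=4: [][0,1] s — fails at 4.
No j in the window works → until fails.

No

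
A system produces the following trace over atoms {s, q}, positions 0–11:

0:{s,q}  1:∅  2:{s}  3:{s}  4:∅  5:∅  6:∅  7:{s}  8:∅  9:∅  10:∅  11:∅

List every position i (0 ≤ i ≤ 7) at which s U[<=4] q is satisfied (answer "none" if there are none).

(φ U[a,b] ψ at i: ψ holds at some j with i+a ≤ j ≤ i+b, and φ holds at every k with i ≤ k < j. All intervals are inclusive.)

0

Evaluate at each i in [0,7]:
  i=0: ✓ (rhs at j=0)
  i=1: ✗ (no rhs in [1,5])
  i=2: ✗ (no rhs in [2,6])
  i=3: ✗ (no rhs in [3,7])
  i=4: ✗ (no rhs in [4,8])
  i=5: ✗ (no rhs in [5,9])
  i=6: ✗ (no rhs in [6,10])
  i=7: ✗ (no rhs in [7,11])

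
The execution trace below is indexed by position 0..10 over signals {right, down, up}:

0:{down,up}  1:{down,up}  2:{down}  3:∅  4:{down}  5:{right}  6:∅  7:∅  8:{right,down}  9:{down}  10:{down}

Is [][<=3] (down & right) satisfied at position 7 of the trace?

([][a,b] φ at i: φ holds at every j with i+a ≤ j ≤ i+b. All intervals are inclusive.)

Check (down & right) at every j in [7,10]:
  j=7: false
  j=8: true
  j=9: false
  j=10: false
Fails at j=7 → formula fails.

False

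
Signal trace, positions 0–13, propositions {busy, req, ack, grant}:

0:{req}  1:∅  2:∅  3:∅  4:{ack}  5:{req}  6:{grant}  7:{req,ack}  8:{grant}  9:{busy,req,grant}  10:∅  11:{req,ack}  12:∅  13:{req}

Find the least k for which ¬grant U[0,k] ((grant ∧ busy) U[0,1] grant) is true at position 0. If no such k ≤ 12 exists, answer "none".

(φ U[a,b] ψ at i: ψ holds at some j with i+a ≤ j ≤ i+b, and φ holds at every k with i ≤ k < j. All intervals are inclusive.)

Need earliest j ≥ 0 with ((grant ∧ busy) U[0,1] grant), and ¬grant at every k in [0,j-1].
  j=0: rhs fails.
  j=1: rhs fails.
  j=2: rhs fails.
  j=3: rhs fails.
  j=4: rhs fails.
  j=5: rhs fails.
  j=6: rhs holds; lhs holds on [0,5]. k = 6.

6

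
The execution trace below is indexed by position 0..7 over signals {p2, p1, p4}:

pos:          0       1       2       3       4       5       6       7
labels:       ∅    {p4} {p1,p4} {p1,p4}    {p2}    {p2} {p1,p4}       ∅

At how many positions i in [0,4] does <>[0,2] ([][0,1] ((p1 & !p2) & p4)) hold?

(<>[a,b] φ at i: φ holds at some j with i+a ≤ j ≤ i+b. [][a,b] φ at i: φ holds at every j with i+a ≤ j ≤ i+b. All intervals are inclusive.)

Evaluate at each i in [0,4]:
  i=0: ✓ (witness j=2)
  i=1: ✓ (witness j=2)
  i=2: ✓ (witness j=2)
  i=3: ✗ (none in [3,5])
  i=4: ✗ (none in [4,6])
Positions where it holds: {0, 1, 2} → 3.

3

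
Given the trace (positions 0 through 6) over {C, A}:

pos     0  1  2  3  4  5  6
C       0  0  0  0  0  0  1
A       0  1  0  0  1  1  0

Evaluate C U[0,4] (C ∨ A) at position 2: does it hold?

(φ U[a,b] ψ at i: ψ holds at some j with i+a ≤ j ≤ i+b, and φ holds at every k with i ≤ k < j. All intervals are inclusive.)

Need some j in [2,6] with (C ∨ A), and C at every k in [2,j-1].
  j=2: (C ∨ A) false.
  j=3: (C ∨ A) false.
  j=4: (C ∨ A) holds, but C fails at k=2 → not this j.
  j=5: (C ∨ A) holds, but C fails at k=2 → not this j.
  j=6: (C ∨ A) holds, but C fails at k=2 → not this j.
No j in the window works → until fails.

No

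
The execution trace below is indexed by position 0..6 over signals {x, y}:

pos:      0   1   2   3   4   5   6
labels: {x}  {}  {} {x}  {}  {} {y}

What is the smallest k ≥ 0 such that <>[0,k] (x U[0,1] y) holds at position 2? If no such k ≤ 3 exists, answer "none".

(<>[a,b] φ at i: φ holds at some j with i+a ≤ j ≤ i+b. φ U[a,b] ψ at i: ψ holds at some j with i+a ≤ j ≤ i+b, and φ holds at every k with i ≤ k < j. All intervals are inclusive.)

Scan j = 2,3,… for (x U[0,1] y):
  j=2: fails
  j=3: fails
  j=4: fails
  j=5: fails
No j in [2,5] satisfies it → none.

none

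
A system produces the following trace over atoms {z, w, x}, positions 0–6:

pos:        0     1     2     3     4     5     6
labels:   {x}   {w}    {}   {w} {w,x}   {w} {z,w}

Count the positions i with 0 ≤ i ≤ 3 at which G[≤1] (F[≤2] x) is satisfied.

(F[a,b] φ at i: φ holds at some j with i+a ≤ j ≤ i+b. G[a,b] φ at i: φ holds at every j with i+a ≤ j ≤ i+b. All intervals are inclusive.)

2

Evaluate at each i in [0,3]:
  i=0: ✗ (fails at j=1)
  i=1: ✗ (fails at j=1)
  i=2: ✓ (all of [2,3])
  i=3: ✓ (all of [3,4])
Positions where it holds: {2, 3} → 2.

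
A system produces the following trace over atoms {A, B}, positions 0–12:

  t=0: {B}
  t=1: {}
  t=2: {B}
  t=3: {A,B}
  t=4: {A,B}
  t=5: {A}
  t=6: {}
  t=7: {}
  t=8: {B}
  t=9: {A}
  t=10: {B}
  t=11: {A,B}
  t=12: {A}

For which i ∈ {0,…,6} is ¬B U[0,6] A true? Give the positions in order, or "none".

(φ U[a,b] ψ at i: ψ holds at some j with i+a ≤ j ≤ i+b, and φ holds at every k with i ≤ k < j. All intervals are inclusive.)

Evaluate at each i in [0,6]:
  i=0: ✗ (lhs fails at k=0 before rhs at j=3)
  i=1: ✗ (lhs fails at k=2 before rhs at j=3)
  i=2: ✗ (lhs fails at k=2 before rhs at j=3)
  i=3: ✓ (rhs at j=3)
  i=4: ✓ (rhs at j=4)
  i=5: ✓ (rhs at j=5)
  i=6: ✗ (lhs fails at k=8 before rhs at j=9)

3, 4, 5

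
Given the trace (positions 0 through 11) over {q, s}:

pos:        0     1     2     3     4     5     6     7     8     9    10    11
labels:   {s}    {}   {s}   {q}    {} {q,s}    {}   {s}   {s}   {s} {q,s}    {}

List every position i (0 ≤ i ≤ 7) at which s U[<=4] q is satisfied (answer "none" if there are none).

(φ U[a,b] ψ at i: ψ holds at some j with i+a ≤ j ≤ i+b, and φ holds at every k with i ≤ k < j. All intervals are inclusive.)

Evaluate at each i in [0,7]:
  i=0: ✗ (lhs fails at k=1 before rhs at j=3)
  i=1: ✗ (lhs fails at k=1 before rhs at j=3)
  i=2: ✓ (rhs at j=3; lhs holds on [2,2])
  i=3: ✓ (rhs at j=3)
  i=4: ✗ (lhs fails at k=4 before rhs at j=5)
  i=5: ✓ (rhs at j=5)
  i=6: ✗ (lhs fails at k=6 before rhs at j=10)
  i=7: ✓ (rhs at j=10; lhs holds on [7,9])

2, 3, 5, 7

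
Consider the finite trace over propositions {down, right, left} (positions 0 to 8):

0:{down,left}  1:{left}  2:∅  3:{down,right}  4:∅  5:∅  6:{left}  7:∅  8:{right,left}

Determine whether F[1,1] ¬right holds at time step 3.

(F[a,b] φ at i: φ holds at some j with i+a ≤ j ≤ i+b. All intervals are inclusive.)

Check ¬right at each j in [4,4]:
  j=4: true
Found at j=4 → formula holds.

Holds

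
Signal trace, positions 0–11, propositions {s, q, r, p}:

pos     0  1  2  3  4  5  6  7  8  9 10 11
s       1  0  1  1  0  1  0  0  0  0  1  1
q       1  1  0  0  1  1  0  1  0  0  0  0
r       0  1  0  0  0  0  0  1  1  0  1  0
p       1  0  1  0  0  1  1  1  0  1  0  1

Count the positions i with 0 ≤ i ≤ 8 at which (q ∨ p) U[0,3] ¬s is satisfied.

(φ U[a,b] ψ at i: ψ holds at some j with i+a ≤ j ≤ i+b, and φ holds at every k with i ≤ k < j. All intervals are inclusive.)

Evaluate at each i in [0,8]:
  i=0: ✓ (rhs at j=1; lhs holds on [0,0])
  i=1: ✓ (rhs at j=1)
  i=2: ✗ (lhs fails at k=3 before rhs at j=4)
  i=3: ✗ (lhs fails at k=3 before rhs at j=4)
  i=4: ✓ (rhs at j=4)
  i=5: ✓ (rhs at j=6; lhs holds on [5,5])
  i=6: ✓ (rhs at j=6)
  i=7: ✓ (rhs at j=7)
  i=8: ✓ (rhs at j=8)
Positions where it holds: {0, 1, 4, 5, 6, 7, 8} → 7.

7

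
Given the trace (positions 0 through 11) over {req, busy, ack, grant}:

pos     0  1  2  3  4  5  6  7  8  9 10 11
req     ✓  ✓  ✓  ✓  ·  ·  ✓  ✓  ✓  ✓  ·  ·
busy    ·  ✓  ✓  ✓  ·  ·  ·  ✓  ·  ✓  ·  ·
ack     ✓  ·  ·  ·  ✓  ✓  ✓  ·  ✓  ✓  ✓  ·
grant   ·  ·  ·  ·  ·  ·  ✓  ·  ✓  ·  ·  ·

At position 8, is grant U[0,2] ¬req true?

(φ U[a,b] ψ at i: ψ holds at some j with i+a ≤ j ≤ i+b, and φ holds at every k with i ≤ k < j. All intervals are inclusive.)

Does not hold

Need some j in [8,10] with ¬req, and grant at every k in [8,j-1].
  j=8: ¬req false.
  j=9: ¬req false.
  j=10: ¬req holds, but grant fails at k=9 → not this j.
No j in the window works → until fails.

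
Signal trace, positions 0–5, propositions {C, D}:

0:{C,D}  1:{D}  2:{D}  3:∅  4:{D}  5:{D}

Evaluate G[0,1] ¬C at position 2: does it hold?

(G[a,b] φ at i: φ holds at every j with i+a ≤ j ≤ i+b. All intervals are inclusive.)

True

Check ¬C at every j in [2,3]:
  j=2: true
  j=3: true
All positions satisfy it → formula holds.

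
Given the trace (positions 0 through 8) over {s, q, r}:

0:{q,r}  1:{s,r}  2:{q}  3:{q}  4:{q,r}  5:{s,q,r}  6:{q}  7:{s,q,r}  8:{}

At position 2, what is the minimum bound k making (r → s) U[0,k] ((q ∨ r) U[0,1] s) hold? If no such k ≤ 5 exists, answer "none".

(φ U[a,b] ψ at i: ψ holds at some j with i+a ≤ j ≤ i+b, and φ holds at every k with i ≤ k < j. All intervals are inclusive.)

2

Need earliest j ≥ 2 with ((q ∨ r) U[0,1] s), and (r → s) at every k in [2,j-1].
  j=2: rhs fails.
  j=3: rhs fails.
  j=4: rhs holds; lhs holds on [2,3]. k = 2.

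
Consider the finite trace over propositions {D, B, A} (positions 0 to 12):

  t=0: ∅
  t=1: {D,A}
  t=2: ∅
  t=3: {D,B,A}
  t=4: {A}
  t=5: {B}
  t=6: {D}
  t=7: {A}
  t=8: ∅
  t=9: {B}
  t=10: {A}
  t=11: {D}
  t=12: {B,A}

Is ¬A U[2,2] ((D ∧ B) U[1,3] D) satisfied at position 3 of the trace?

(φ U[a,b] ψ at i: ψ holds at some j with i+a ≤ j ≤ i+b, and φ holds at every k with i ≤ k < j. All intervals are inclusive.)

False

Need some j in [5,5] with ((D ∧ B) U[1,3] D), and ¬A at every k in [3,j-1].
  j=5: ((D ∧ B) U[1,3] D) — fails.
No j in the window works → until fails.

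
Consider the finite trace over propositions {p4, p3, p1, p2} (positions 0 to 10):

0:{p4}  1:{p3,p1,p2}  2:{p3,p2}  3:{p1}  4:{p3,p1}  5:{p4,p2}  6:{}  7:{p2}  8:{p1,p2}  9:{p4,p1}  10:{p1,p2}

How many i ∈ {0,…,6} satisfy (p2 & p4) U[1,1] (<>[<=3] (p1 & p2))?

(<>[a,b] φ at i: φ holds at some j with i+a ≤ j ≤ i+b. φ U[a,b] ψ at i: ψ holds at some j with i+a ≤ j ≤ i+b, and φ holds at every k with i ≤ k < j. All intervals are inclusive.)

Evaluate at each i in [0,6]:
  i=0: ✗ (lhs fails at k=0 before rhs at j=1)
  i=1: ✗ (no rhs in [2,2])
  i=2: ✗ (no rhs in [3,3])
  i=3: ✗ (no rhs in [4,4])
  i=4: ✗ (lhs fails at k=4 before rhs at j=5)
  i=5: ✓ (rhs at j=6; lhs holds on [5,5])
  i=6: ✗ (lhs fails at k=6 before rhs at j=7)
Positions where it holds: {5} → 1.

1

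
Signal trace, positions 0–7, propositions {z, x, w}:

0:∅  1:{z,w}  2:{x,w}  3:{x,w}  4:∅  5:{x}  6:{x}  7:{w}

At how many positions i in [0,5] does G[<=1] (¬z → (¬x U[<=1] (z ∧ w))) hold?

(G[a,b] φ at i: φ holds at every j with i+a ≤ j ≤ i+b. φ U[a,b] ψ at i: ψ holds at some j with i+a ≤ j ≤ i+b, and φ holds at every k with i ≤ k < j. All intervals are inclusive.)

1

Evaluate at each i in [0,5]:
  i=0: ✓ (all of [0,1])
  i=1: ✗ (fails at j=2)
  i=2: ✗ (fails at j=2)
  i=3: ✗ (fails at j=3)
  i=4: ✗ (fails at j=4)
  i=5: ✗ (fails at j=5)
Positions where it holds: {0} → 1.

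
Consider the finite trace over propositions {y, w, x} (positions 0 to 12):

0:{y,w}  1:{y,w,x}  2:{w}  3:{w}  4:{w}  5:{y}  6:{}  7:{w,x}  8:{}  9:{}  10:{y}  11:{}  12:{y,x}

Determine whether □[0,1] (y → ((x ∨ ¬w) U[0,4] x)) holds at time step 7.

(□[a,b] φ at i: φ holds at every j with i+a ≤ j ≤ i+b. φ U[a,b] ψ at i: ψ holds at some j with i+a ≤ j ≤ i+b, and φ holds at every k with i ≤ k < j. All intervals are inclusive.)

Check (y → ((x ∨ ¬w) U[0,4] x)) at every j in [7,8]:
  j=7: antecedent false → ✓
  j=8: antecedent false → ✓
All positions satisfy it → formula holds.

True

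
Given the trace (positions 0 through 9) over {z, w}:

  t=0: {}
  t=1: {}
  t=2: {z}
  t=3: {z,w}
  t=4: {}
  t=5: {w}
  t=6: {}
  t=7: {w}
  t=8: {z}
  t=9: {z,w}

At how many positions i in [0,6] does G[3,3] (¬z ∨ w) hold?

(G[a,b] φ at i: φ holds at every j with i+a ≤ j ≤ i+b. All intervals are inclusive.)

Evaluate at each i in [0,6]:
  i=0: ✓ (all of [3,3])
  i=1: ✓ (all of [4,4])
  i=2: ✓ (all of [5,5])
  i=3: ✓ (all of [6,6])
  i=4: ✓ (all of [7,7])
  i=5: ✗ (fails at j=8)
  i=6: ✓ (all of [9,9])
Positions where it holds: {0, 1, 2, 3, 4, 6} → 6.

6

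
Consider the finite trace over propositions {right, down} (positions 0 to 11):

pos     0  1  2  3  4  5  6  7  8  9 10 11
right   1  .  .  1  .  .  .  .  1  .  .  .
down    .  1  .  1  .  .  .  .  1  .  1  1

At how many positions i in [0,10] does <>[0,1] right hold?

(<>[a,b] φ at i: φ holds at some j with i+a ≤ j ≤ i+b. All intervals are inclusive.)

5

Evaluate at each i in [0,10]:
  i=0: ✓ (witness j=0)
  i=1: ✗ (none in [1,2])
  i=2: ✓ (witness j=3)
  i=3: ✓ (witness j=3)
  i=4: ✗ (none in [4,5])
  i=5: ✗ (none in [5,6])
  i=6: ✗ (none in [6,7])
  i=7: ✓ (witness j=8)
  i=8: ✓ (witness j=8)
  i=9: ✗ (none in [9,10])
  i=10: ✗ (none in [10,11])
Positions where it holds: {0, 2, 3, 7, 8} → 5.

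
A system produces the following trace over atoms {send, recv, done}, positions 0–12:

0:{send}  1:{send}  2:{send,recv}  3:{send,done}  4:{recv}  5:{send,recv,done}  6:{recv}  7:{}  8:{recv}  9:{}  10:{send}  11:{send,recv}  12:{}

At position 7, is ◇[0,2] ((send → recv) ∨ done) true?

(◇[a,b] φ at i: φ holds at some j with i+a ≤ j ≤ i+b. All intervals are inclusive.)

True

Check ((send → recv) ∨ done) at each j in [7,9]:
  j=7: true
  j=8: true
  j=9: true
Found at j=7 → formula holds.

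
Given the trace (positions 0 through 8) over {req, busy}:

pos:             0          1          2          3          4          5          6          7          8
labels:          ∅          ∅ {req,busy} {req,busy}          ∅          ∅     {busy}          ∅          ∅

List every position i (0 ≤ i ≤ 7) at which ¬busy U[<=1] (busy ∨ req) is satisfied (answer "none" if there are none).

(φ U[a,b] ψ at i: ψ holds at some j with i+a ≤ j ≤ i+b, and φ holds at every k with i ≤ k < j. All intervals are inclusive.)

Evaluate at each i in [0,7]:
  i=0: ✗ (no rhs in [0,1])
  i=1: ✓ (rhs at j=2; lhs holds on [1,1])
  i=2: ✓ (rhs at j=2)
  i=3: ✓ (rhs at j=3)
  i=4: ✗ (no rhs in [4,5])
  i=5: ✓ (rhs at j=6; lhs holds on [5,5])
  i=6: ✓ (rhs at j=6)
  i=7: ✗ (no rhs in [7,8])

1, 2, 3, 5, 6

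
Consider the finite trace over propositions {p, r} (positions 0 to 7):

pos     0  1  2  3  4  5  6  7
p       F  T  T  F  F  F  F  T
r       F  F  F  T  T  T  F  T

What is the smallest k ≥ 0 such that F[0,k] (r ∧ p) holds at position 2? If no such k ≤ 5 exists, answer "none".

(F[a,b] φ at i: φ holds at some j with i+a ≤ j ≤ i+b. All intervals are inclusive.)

5

Scan j = 2,3,… for (r ∧ p):
  j=2: fails
  j=3: fails
  j=4: fails
  j=5: fails
  j=6: fails
  j=7: holds
First hit at j=7, so smallest k = 7-2 = 5.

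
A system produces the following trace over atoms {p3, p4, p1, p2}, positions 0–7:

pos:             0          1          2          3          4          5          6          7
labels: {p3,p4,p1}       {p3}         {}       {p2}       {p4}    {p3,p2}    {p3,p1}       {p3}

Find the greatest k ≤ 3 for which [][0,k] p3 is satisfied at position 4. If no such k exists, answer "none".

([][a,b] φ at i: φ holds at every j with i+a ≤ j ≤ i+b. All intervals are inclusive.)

none

p3 must hold from j=4 onward; find where it first fails.
  j=4: fails → no k works.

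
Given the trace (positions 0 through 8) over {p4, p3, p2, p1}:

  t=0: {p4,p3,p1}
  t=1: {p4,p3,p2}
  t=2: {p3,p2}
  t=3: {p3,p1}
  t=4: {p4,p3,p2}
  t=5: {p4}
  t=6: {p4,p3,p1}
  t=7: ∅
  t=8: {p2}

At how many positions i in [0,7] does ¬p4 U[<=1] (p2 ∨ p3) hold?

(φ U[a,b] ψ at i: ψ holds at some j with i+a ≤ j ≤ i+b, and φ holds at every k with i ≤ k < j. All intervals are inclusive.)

Evaluate at each i in [0,7]:
  i=0: ✓ (rhs at j=0)
  i=1: ✓ (rhs at j=1)
  i=2: ✓ (rhs at j=2)
  i=3: ✓ (rhs at j=3)
  i=4: ✓ (rhs at j=4)
  i=5: ✗ (lhs fails at k=5 before rhs at j=6)
  i=6: ✓ (rhs at j=6)
  i=7: ✓ (rhs at j=8; lhs holds on [7,7])
Positions where it holds: {0, 1, 2, 3, 4, 6, 7} → 7.

7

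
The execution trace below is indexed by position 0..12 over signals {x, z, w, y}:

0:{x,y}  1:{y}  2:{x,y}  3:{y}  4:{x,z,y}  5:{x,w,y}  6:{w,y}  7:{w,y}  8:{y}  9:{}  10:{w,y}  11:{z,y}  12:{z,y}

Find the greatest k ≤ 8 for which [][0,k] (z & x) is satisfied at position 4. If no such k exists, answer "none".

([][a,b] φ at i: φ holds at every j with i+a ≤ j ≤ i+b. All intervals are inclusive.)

0

(z & x) must hold from j=4 onward; find where it first fails.
  j=4: holds
  j=5: fails
Holds on [4,4], so largest k = 0.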